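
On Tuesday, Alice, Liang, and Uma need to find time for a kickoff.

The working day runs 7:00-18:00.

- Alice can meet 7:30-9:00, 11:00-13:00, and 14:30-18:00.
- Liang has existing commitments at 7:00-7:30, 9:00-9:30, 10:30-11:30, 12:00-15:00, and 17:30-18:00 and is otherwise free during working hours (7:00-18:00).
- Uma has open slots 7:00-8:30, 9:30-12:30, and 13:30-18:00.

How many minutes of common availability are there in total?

240 minutes

Liang free within 07:00–18:00: 07:30–09:00, 09:30–10:30, 11:30–12:00, 15:00–17:30.
Alice ∩ Liang: 07:30–09:00, 11:30–12:00, 15:00–17:30.
Alice ∩ Liang ∩ Uma: 07:30–08:30, 11:30–12:00, 15:00–17:30.
Total common minutes: 60 + 30 + 150 = 240.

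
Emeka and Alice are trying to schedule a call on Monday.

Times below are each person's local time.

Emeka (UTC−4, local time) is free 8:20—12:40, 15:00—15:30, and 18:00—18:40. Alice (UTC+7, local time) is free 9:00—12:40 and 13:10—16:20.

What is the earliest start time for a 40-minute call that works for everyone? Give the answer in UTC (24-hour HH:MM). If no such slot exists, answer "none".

none

Emeka → UTC: 12:20–16:40, 19:00–19:30, 22:00–22:40.
Alice → UTC: 02:00–05:40, 06:10–09:20.
Emeka ∩ Alice: (none).
Windows ≥ 40 min: (none).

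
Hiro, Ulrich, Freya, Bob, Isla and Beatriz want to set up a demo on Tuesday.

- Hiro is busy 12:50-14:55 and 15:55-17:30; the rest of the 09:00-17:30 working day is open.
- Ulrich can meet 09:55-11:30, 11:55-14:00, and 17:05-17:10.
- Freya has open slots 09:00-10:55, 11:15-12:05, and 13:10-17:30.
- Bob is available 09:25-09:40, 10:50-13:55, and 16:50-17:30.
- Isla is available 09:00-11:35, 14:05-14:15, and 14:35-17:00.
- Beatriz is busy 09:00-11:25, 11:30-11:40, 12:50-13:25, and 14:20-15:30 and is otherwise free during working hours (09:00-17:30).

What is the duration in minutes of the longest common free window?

5 minutes

Hiro free within 09:00–17:30: 09:00–12:50, 14:55–15:55.
Beatriz free within 09:00–17:30: 11:25–11:30, 11:40–12:50, 13:25–14:20, 15:30–17:30.
Hiro ∩ Ulrich: 09:55–11:30, 11:55–12:50.
Hiro ∩ Ulrich ∩ Freya: 09:55–10:55, 11:15–11:30, 11:55–12:05.
Hiro ∩ Ulrich ∩ Freya ∩ Bob: 10:50–10:55, 11:15–11:30, 11:55–12:05.
Hiro ∩ Ulrich ∩ Freya ∩ Bob ∩ Isla: 10:50–10:55, 11:15–11:30.
Hiro ∩ Ulrich ∩ Freya ∩ Bob ∩ Isla ∩ Beatriz: 11:25–11:30.
Single common window of 5 minutes.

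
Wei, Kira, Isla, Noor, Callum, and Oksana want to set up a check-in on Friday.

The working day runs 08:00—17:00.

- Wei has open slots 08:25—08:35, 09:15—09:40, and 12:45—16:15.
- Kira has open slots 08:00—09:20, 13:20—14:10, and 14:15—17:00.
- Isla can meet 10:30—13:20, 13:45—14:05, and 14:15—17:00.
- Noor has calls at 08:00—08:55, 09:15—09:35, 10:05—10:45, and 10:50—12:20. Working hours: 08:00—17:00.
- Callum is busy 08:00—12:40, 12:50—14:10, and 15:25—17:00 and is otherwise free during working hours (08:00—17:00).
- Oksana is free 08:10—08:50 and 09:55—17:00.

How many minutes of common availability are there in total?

Noor free within 08:00–17:00: 08:55–09:15, 09:35–10:05, 10:45–10:50, 12:20–17:00.
Callum free within 08:00–17:00: 12:40–12:50, 14:10–15:25.
Wei ∩ Kira: 08:25–08:35, 09:15–09:20, 13:20–14:10, 14:15–16:15.
Wei ∩ Kira ∩ Isla: 13:45–14:05, 14:15–16:15.
Wei ∩ Kira ∩ Isla ∩ Noor: 13:45–14:05, 14:15–16:15.
Wei ∩ Kira ∩ Isla ∩ Noor ∩ Callum: 14:15–15:25.
Wei ∩ Kira ∩ Isla ∩ Noor ∩ Callum ∩ Oksana: 14:15–15:25.
Total common minutes: 70.

70 minutes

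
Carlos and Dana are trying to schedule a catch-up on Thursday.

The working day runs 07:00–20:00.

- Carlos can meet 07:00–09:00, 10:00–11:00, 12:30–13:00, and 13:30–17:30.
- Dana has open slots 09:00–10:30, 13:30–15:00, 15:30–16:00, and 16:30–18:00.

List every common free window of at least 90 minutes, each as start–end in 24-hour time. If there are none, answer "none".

Carlos ∩ Dana: 10:00–10:30, 13:30–15:00, 15:30–16:00, 16:30–17:30.
Windows ≥ 90 min: 13:30–15:00.

13:30–15:00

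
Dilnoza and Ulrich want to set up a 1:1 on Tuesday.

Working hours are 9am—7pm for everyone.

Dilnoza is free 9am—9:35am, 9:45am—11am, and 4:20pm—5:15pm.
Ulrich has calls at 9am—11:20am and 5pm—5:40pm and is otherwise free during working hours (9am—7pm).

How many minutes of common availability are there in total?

40 minutes

Ulrich free within 09:00–19:00: 11:20–17:00, 17:40–19:00.
Dilnoza ∩ Ulrich: 16:20–17:00.
Total common minutes: 40.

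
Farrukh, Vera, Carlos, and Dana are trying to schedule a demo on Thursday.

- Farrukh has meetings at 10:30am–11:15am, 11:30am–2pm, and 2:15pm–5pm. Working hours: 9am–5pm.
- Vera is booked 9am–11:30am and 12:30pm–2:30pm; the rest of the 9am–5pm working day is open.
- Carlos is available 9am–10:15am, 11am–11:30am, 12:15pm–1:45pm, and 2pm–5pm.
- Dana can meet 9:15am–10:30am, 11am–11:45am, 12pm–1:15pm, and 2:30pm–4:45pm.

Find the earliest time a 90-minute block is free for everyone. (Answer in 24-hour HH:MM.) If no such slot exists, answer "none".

Farrukh free within 09:00–17:00: 09:00–10:30, 11:15–11:30, 14:00–14:15.
Vera free within 09:00–17:00: 11:30–12:30, 14:30–17:00.
Farrukh ∩ Vera: (none).
Farrukh ∩ Vera ∩ Carlos: (none).
Farrukh ∩ Vera ∩ Carlos ∩ Dana: (none).
Windows ≥ 90 min: (none).

none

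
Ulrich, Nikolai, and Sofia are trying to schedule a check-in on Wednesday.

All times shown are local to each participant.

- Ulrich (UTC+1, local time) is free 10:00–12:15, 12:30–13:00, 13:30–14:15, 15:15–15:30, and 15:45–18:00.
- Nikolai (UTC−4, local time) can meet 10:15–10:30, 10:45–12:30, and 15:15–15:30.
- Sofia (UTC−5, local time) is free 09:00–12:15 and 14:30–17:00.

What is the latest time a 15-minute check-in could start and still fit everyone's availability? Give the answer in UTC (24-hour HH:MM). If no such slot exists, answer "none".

16:15

Ulrich → UTC: 09:00–11:15, 11:30–12:00, 12:30–13:15, 14:15–14:30, 14:45–17:00.
Nikolai → UTC: 14:15–14:30, 14:45–16:30, 19:15–19:30.
Sofia → UTC: 14:00–17:15, 19:30–22:00.
Ulrich ∩ Nikolai: 14:15–14:30, 14:45–16:30.
Ulrich ∩ Nikolai ∩ Sofia: 14:15–14:30, 14:45–16:30.
Windows ≥ 15 min: 14:15–14:30, 14:45–16:30.
Latest start in the last window 14:45–16:30 is 16:30 − 15 min = 16:15.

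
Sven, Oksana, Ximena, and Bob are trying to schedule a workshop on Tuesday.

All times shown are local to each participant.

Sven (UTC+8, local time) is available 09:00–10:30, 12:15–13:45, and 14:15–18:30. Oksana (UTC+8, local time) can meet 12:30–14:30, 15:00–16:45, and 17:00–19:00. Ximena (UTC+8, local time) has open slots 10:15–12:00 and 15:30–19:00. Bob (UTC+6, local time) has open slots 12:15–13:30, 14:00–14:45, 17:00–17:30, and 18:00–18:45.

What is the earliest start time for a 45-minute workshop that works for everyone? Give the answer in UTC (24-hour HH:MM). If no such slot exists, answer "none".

08:00

Sven → UTC: 01:00–02:30, 04:15–05:45, 06:15–10:30.
Oksana → UTC: 04:30–06:30, 07:00–08:45, 09:00–11:00.
Ximena → UTC: 02:15–04:00, 07:30–11:00.
Bob → UTC: 06:15–07:30, 08:00–08:45, 11:00–11:30, 12:00–12:45.
Sven ∩ Oksana: 04:30–05:45, 06:15–06:30, 07:00–08:45, 09:00–10:30.
Sven ∩ Oksana ∩ Ximena: 07:30–08:45, 09:00–10:30.
Sven ∩ Oksana ∩ Ximena ∩ Bob: 08:00–08:45.
Windows ≥ 45 min: 08:00–08:45.
Earliest such window starts at 08:00.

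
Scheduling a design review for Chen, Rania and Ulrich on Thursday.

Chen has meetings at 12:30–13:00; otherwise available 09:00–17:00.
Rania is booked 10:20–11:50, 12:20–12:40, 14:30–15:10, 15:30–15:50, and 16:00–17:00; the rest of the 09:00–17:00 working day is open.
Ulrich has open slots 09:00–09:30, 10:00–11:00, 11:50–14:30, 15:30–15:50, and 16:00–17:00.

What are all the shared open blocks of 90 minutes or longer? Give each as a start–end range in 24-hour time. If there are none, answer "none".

Chen free within 09:00–17:00: 09:00–12:30, 13:00–17:00.
Rania free within 09:00–17:00: 09:00–10:20, 11:50–12:20, 12:40–14:30, 15:10–15:30, 15:50–16:00.
Chen ∩ Rania: 09:00–10:20, 11:50–12:20, 13:00–14:30, 15:10–15:30, 15:50–16:00.
Chen ∩ Rania ∩ Ulrich: 09:00–09:30, 10:00–10:20, 11:50–12:20, 13:00–14:30.
Windows ≥ 90 min: 13:00–14:30.

13:00–14:30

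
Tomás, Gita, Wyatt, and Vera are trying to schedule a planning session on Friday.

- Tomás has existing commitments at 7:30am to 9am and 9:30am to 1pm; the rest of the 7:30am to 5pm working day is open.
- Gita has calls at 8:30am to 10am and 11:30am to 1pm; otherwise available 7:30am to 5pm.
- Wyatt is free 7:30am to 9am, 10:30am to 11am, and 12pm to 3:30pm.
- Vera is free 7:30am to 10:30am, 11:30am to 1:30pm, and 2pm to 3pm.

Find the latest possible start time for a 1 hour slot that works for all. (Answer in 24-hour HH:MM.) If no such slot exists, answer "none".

14:00

Tomás free within 07:30–17:00: 09:00–09:30, 13:00–17:00.
Gita free within 07:30–17:00: 07:30–08:30, 10:00–11:30, 13:00–17:00.
Tomás ∩ Gita: 13:00–17:00.
Tomás ∩ Gita ∩ Wyatt: 13:00–15:30.
Tomás ∩ Gita ∩ Wyatt ∩ Vera: 13:00–13:30, 14:00–15:00.
Windows ≥ 60 min: 14:00–15:00.
Latest start in the last window 14:00–15:00 is 15:00 − 60 min = 14:00.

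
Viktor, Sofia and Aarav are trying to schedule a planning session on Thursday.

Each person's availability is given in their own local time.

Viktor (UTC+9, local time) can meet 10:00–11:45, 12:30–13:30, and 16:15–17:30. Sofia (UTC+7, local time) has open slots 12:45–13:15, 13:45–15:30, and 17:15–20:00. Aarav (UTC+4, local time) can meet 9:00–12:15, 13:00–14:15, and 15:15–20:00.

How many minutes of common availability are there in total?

60 minutes

Viktor → UTC: 01:00–02:45, 03:30–04:30, 07:15–08:30.
Sofia → UTC: 05:45–06:15, 06:45–08:30, 10:15–13:00.
Aarav → UTC: 05:00–08:15, 09:00–10:15, 11:15–16:00.
Viktor ∩ Sofia: 07:15–08:30.
Viktor ∩ Sofia ∩ Aarav: 07:15–08:15.
Total common minutes: 60.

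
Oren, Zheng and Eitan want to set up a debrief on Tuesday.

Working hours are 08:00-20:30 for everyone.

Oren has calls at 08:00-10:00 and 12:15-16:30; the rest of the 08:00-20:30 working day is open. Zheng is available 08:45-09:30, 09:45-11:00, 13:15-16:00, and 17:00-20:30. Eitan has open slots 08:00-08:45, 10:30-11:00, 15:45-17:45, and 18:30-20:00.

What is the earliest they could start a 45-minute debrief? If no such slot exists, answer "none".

17:00

Oren free within 08:00–20:30: 10:00–12:15, 16:30–20:30.
Oren ∩ Zheng: 10:00–11:00, 17:00–20:30.
Oren ∩ Zheng ∩ Eitan: 10:30–11:00, 17:00–17:45, 18:30–20:00.
Windows ≥ 45 min: 17:00–17:45, 18:30–20:00.
Earliest such window starts at 17:00.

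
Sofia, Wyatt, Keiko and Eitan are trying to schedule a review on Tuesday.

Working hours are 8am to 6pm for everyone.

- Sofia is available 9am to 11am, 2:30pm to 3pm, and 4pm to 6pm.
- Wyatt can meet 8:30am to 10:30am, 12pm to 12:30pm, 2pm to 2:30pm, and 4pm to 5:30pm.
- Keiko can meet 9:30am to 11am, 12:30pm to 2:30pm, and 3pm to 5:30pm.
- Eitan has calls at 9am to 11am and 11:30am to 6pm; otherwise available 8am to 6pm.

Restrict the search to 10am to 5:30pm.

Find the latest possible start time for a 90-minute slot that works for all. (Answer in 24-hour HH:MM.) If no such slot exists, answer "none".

none

Eitan free within 08:00–18:00: 08:00–09:00, 11:00–11:30.
Sofia ∩ Wyatt: 09:00–10:30, 16:00–17:30.
Sofia ∩ Wyatt ∩ Keiko: 09:30–10:30, 16:00–17:30.
Sofia ∩ Wyatt ∩ Keiko ∩ Eitan: (none).
Restricted to 10:00–17:30: (none).
Windows ≥ 90 min: (none).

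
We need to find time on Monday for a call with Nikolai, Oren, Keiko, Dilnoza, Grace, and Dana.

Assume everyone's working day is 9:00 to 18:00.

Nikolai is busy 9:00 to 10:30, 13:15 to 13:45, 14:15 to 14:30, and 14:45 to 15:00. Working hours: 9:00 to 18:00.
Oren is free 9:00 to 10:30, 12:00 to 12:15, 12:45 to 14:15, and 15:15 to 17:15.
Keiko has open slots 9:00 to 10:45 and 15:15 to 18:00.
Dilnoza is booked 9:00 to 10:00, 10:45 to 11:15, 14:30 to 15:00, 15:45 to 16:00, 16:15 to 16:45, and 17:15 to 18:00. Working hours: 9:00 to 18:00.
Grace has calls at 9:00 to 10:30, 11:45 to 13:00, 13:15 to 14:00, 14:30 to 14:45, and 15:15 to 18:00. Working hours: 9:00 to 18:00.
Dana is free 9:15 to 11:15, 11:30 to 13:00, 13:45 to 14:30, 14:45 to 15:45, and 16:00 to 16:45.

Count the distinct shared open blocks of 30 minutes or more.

Nikolai free within 09:00–18:00: 10:30–13:15, 13:45–14:15, 14:30–14:45, 15:00–18:00.
Dilnoza free within 09:00–18:00: 10:00–10:45, 11:15–14:30, 15:00–15:45, 16:00–16:15, 16:45–17:15.
Grace free within 09:00–18:00: 10:30–11:45, 13:00–13:15, 14:00–14:30, 14:45–15:15.
Nikolai ∩ Oren: 12:00–12:15, 12:45–13:15, 13:45–14:15, 15:15–17:15.
Nikolai ∩ Oren ∩ Keiko: 15:15–17:15.
Nikolai ∩ Oren ∩ Keiko ∩ Dilnoza: 15:15–15:45, 16:00–16:15, 16:45–17:15.
Nikolai ∩ Oren ∩ Keiko ∩ Dilnoza ∩ Grace: (none).
Nikolai ∩ Oren ∩ Keiko ∩ Dilnoza ∩ Grace ∩ Dana: (none).
Windows ≥ 30 min: (none).
That's 0 windows.

0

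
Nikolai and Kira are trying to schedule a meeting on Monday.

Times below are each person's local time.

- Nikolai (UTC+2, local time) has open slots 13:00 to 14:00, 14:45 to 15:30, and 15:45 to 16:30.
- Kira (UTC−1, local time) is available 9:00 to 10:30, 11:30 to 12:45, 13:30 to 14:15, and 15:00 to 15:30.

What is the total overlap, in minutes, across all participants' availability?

Nikolai → UTC: 11:00–12:00, 12:45–13:30, 13:45–14:30.
Kira → UTC: 10:00–11:30, 12:30–13:45, 14:30–15:15, 16:00–16:30.
Nikolai ∩ Kira: 11:00–11:30, 12:45–13:30.
Total common minutes: 30 + 45 = 75.

75 minutes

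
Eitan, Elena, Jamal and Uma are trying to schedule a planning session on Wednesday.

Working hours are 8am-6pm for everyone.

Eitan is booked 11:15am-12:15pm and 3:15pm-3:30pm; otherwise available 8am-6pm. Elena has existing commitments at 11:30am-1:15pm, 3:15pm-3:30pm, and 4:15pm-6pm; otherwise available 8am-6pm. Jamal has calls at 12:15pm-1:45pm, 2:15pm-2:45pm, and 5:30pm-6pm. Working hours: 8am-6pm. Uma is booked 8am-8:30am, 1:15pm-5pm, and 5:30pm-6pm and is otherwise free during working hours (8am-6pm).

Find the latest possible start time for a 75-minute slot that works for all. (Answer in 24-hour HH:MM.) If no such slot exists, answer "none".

Eitan free within 08:00–18:00: 08:00–11:15, 12:15–15:15, 15:30–18:00.
Elena free within 08:00–18:00: 08:00–11:30, 13:15–15:15, 15:30–16:15.
Jamal free within 08:00–18:00: 08:00–12:15, 13:45–14:15, 14:45–17:30.
Uma free within 08:00–18:00: 08:30–13:15, 17:00–17:30.
Eitan ∩ Elena: 08:00–11:15, 13:15–15:15, 15:30–16:15.
Eitan ∩ Elena ∩ Jamal: 08:00–11:15, 13:45–14:15, 14:45–15:15, 15:30–16:15.
Eitan ∩ Elena ∩ Jamal ∩ Uma: 08:30–11:15.
Windows ≥ 75 min: 08:30–11:15.
Latest start in the last window 08:30–11:15 is 11:15 − 75 min = 10:00.

10:00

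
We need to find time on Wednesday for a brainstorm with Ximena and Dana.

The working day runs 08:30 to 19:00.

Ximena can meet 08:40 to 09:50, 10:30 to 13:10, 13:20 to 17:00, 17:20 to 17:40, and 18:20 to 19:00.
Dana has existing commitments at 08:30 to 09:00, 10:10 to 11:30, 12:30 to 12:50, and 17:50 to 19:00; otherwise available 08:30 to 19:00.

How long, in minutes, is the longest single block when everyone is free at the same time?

220 minutes

Dana free within 08:30–19:00: 09:00–10:10, 11:30–12:30, 12:50–17:50.
Ximena ∩ Dana: 09:00–09:50, 11:30–12:30, 12:50–13:10, 13:20–17:00, 17:20–17:40.
Common window lengths: 50, 60, 20, 220, 20 min; longest is 220.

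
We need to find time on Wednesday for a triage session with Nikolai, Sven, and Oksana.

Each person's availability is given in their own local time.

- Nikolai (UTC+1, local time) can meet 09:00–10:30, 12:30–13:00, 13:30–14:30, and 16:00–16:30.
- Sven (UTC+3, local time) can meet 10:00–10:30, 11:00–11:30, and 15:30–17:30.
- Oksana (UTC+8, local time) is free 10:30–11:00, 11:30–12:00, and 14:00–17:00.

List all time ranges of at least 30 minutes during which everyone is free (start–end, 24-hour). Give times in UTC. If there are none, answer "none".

08:00–08:30

Nikolai → UTC: 08:00–09:30, 11:30–12:00, 12:30–13:30, 15:00–15:30.
Sven → UTC: 07:00–07:30, 08:00–08:30, 12:30–14:30.
Oksana → UTC: 02:30–03:00, 03:30–04:00, 06:00–09:00.
Nikolai ∩ Sven: 08:00–08:30, 12:30–13:30.
Nikolai ∩ Sven ∩ Oksana: 08:00–08:30.
Windows ≥ 30 min: 08:00–08:30.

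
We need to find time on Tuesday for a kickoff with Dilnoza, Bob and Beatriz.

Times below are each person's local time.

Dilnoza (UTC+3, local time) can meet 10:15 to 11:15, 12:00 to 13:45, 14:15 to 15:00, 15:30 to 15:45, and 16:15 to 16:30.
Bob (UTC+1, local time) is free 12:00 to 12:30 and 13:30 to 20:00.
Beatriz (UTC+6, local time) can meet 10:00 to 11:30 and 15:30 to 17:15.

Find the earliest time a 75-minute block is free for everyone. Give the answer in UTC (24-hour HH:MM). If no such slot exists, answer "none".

Dilnoza → UTC: 07:15–08:15, 09:00–10:45, 11:15–12:00, 12:30–12:45, 13:15–13:30.
Bob → UTC: 11:00–11:30, 12:30–19:00.
Beatriz → UTC: 04:00–05:30, 09:30–11:15.
Dilnoza ∩ Bob: 11:15–11:30, 12:30–12:45, 13:15–13:30.
Dilnoza ∩ Bob ∩ Beatriz: (none).
Windows ≥ 75 min: (none).

none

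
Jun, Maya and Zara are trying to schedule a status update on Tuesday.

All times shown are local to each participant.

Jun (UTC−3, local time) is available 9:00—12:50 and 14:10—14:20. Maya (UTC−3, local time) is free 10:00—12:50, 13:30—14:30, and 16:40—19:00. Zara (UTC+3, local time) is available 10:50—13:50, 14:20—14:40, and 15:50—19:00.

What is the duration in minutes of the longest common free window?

170 minutes

Jun → UTC: 12:00–15:50, 17:10–17:20.
Maya → UTC: 13:00–15:50, 16:30–17:30, 19:40–22:00.
Zara → UTC: 07:50–10:50, 11:20–11:40, 12:50–16:00.
Jun ∩ Maya: 13:00–15:50, 17:10–17:20.
Jun ∩ Maya ∩ Zara: 13:00–15:50.
Single common window of 170 minutes.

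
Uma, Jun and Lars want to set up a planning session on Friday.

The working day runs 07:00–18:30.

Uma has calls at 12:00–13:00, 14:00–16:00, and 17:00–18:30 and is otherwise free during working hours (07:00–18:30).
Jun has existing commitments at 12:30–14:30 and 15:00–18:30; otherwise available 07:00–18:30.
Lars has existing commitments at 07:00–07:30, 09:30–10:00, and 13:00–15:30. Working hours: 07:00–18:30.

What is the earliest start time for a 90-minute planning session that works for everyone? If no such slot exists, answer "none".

Uma free within 07:00–18:30: 07:00–12:00, 13:00–14:00, 16:00–17:00.
Jun free within 07:00–18:30: 07:00–12:30, 14:30–15:00.
Lars free within 07:00–18:30: 07:30–09:30, 10:00–13:00, 15:30–18:30.
Uma ∩ Jun: 07:00–12:00.
Uma ∩ Jun ∩ Lars: 07:30–09:30, 10:00–12:00.
Windows ≥ 90 min: 07:30–09:30, 10:00–12:00.
Earliest such window starts at 07:30.

07:30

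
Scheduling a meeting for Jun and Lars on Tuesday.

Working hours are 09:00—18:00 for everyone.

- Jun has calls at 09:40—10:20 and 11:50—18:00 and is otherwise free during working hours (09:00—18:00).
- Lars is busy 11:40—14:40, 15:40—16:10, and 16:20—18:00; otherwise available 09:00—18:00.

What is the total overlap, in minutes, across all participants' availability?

120 minutes

Jun free within 09:00–18:00: 09:00–09:40, 10:20–11:50.
Lars free within 09:00–18:00: 09:00–11:40, 14:40–15:40, 16:10–16:20.
Jun ∩ Lars: 09:00–09:40, 10:20–11:40.
Total common minutes: 40 + 80 = 120.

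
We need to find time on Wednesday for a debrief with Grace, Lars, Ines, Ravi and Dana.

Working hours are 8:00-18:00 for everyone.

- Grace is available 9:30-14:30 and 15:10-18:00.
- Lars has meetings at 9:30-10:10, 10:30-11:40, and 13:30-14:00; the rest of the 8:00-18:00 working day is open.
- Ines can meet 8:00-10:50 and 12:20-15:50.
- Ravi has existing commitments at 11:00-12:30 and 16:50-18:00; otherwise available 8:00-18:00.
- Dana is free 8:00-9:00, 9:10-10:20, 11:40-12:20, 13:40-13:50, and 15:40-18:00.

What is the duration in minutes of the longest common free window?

10 minutes

Lars free within 08:00–18:00: 08:00–09:30, 10:10–10:30, 11:40–13:30, 14:00–18:00.
Ravi free within 08:00–18:00: 08:00–11:00, 12:30–16:50.
Grace ∩ Lars: 10:10–10:30, 11:40–13:30, 14:00–14:30, 15:10–18:00.
Grace ∩ Lars ∩ Ines: 10:10–10:30, 12:20–13:30, 14:00–14:30, 15:10–15:50.
Grace ∩ Lars ∩ Ines ∩ Ravi: 10:10–10:30, 12:30–13:30, 14:00–14:30, 15:10–15:50.
Grace ∩ Lars ∩ Ines ∩ Ravi ∩ Dana: 10:10–10:20, 15:40–15:50.
Common window lengths: 10, 10 min; longest is 10.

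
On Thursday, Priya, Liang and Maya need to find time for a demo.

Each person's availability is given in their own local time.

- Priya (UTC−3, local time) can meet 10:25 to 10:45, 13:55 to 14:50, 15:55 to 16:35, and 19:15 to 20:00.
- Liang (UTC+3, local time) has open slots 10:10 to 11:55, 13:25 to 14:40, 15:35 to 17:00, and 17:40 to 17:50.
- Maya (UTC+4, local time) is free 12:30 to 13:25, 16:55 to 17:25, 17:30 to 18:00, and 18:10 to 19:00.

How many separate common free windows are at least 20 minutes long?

Priya → UTC: 13:25–13:45, 16:55–17:50, 18:55–19:35, 22:15–23:00.
Liang → UTC: 07:10–08:55, 10:25–11:40, 12:35–14:00, 14:40–14:50.
Maya → UTC: 08:30–09:25, 12:55–13:25, 13:30–14:00, 14:10–15:00.
Priya ∩ Liang: 13:25–13:45.
Priya ∩ Liang ∩ Maya: 13:30–13:45.
Windows ≥ 20 min: (none).
That's 0 windows.

0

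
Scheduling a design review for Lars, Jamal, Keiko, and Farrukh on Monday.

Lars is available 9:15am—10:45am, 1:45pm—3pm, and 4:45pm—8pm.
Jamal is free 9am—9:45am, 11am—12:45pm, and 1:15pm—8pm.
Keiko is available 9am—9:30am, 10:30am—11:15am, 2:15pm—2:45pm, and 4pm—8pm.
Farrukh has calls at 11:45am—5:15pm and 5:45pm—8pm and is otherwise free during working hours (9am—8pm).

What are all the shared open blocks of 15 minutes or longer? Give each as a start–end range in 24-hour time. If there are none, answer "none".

09:15–09:30, 17:15–17:45

Farrukh free within 09:00–20:00: 09:00–11:45, 17:15–17:45.
Lars ∩ Jamal: 09:15–09:45, 13:45–15:00, 16:45–20:00.
Lars ∩ Jamal ∩ Keiko: 09:15–09:30, 14:15–14:45, 16:45–20:00.
Lars ∩ Jamal ∩ Keiko ∩ Farrukh: 09:15–09:30, 17:15–17:45.
Windows ≥ 15 min: 09:15–09:30, 17:15–17:45.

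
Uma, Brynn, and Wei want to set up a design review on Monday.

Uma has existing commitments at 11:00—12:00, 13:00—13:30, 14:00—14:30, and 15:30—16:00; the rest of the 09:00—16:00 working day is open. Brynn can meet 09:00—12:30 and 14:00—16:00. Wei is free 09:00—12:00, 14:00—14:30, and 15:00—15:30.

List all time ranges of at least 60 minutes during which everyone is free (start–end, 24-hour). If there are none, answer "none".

09:00–11:00

Uma free within 09:00–16:00: 09:00–11:00, 12:00–13:00, 13:30–14:00, 14:30–15:30.
Uma ∩ Brynn: 09:00–11:00, 12:00–12:30, 14:30–15:30.
Uma ∩ Brynn ∩ Wei: 09:00–11:00, 15:00–15:30.
Windows ≥ 60 min: 09:00–11:00.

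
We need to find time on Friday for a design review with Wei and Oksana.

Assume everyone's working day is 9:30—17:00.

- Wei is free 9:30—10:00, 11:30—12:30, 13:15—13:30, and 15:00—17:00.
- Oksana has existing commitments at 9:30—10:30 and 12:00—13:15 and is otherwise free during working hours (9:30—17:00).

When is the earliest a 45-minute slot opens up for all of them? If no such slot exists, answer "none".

15:00

Oksana free within 09:30–17:00: 10:30–12:00, 13:15–17:00.
Wei ∩ Oksana: 11:30–12:00, 13:15–13:30, 15:00–17:00.
Windows ≥ 45 min: 15:00–17:00.
Earliest such window starts at 15:00.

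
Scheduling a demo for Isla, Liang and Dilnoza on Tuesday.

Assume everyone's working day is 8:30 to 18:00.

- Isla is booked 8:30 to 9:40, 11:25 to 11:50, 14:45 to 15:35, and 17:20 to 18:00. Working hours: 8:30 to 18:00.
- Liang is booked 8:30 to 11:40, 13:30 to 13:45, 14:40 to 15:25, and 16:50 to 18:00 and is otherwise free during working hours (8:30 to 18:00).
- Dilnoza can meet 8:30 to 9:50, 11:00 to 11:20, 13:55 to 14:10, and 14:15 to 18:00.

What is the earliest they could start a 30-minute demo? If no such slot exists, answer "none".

Isla free within 08:30–18:00: 09:40–11:25, 11:50–14:45, 15:35–17:20.
Liang free within 08:30–18:00: 11:40–13:30, 13:45–14:40, 15:25–16:50.
Isla ∩ Liang: 11:50–13:30, 13:45–14:40, 15:35–16:50.
Isla ∩ Liang ∩ Dilnoza: 13:55–14:10, 14:15–14:40, 15:35–16:50.
Windows ≥ 30 min: 15:35–16:50.
Earliest such window starts at 15:35.

15:35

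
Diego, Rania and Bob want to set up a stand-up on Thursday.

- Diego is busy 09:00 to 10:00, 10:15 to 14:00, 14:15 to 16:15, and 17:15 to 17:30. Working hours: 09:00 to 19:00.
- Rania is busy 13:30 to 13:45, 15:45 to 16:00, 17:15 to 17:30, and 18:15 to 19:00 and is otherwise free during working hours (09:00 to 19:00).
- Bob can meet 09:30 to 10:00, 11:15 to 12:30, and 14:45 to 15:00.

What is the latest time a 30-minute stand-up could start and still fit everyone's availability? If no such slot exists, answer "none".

Diego free within 09:00–19:00: 10:00–10:15, 14:00–14:15, 16:15–17:15, 17:30–19:00.
Rania free within 09:00–19:00: 09:00–13:30, 13:45–15:45, 16:00–17:15, 17:30–18:15.
Diego ∩ Rania: 10:00–10:15, 14:00–14:15, 16:15–17:15, 17:30–18:15.
Diego ∩ Rania ∩ Bob: (none).
Windows ≥ 30 min: (none).

none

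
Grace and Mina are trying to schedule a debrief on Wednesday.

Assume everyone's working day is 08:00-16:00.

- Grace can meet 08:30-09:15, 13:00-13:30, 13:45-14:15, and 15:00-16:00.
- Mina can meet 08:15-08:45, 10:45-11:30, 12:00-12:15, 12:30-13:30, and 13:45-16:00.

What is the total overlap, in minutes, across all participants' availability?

Grace ∩ Mina: 08:30–08:45, 13:00–13:30, 13:45–14:15, 15:00–16:00.
Total common minutes: 15 + 30 + 30 + 60 = 135.

135 minutes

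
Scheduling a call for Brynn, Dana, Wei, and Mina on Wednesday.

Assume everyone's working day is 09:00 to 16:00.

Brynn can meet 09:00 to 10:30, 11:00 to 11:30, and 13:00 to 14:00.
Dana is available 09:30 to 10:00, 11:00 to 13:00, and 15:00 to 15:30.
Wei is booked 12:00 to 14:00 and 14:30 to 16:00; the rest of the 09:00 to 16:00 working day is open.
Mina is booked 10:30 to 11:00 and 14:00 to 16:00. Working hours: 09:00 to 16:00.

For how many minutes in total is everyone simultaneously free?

60 minutes

Wei free within 09:00–16:00: 09:00–12:00, 14:00–14:30.
Mina free within 09:00–16:00: 09:00–10:30, 11:00–14:00.
Brynn ∩ Dana: 09:30–10:00, 11:00–11:30.
Brynn ∩ Dana ∩ Wei: 09:30–10:00, 11:00–11:30.
Brynn ∩ Dana ∩ Wei ∩ Mina: 09:30–10:00, 11:00–11:30.
Total common minutes: 30 + 30 = 60.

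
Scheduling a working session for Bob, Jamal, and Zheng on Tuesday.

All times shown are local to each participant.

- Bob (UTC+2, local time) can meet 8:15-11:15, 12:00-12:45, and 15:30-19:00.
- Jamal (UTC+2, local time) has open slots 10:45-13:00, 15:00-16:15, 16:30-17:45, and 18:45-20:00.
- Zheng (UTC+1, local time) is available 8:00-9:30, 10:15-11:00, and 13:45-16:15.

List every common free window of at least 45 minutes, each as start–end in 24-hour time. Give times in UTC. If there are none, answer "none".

Bob → UTC: 06:15–09:15, 10:00–10:45, 13:30–17:00.
Jamal → UTC: 08:45–11:00, 13:00–14:15, 14:30–15:45, 16:45–18:00.
Zheng → UTC: 07:00–08:30, 09:15–10:00, 12:45–15:15.
Bob ∩ Jamal: 08:45–09:15, 10:00–10:45, 13:30–14:15, 14:30–15:45, 16:45–17:00.
Bob ∩ Jamal ∩ Zheng: 13:30–14:15, 14:30–15:15.
Windows ≥ 45 min: 13:30–14:15, 14:30–15:15.

13:30–14:15, 14:30–15:15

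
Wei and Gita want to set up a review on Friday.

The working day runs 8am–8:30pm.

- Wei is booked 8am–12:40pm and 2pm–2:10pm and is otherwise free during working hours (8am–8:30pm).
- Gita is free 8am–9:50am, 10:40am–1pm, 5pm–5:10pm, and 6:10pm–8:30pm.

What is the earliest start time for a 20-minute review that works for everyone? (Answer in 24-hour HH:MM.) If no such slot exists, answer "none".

12:40

Wei free within 08:00–20:30: 12:40–14:00, 14:10–20:30.
Wei ∩ Gita: 12:40–13:00, 17:00–17:10, 18:10–20:30.
Windows ≥ 20 min: 12:40–13:00, 18:10–20:30.
Earliest such window starts at 12:40.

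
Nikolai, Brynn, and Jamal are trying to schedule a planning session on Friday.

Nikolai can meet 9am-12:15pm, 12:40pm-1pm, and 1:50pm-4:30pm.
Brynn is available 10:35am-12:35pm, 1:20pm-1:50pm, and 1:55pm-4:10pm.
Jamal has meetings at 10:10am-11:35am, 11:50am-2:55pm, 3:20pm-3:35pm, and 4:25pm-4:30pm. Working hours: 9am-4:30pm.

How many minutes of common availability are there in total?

75 minutes

Jamal free within 09:00–16:30: 09:00–10:10, 11:35–11:50, 14:55–15:20, 15:35–16:25.
Nikolai ∩ Brynn: 10:35–12:15, 13:55–16:10.
Nikolai ∩ Brynn ∩ Jamal: 11:35–11:50, 14:55–15:20, 15:35–16:10.
Total common minutes: 15 + 25 + 35 = 75.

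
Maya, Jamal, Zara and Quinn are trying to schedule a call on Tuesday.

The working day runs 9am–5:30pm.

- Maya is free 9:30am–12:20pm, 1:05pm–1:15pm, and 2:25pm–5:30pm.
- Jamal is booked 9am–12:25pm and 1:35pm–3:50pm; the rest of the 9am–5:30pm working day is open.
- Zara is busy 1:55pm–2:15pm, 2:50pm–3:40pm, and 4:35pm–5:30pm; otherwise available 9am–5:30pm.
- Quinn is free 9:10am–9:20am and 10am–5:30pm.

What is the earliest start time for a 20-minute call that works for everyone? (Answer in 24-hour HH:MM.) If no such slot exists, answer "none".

15:50

Jamal free within 09:00–17:30: 12:25–13:35, 15:50–17:30.
Zara free within 09:00–17:30: 09:00–13:55, 14:15–14:50, 15:40–16:35.
Maya ∩ Jamal: 13:05–13:15, 15:50–17:30.
Maya ∩ Jamal ∩ Zara: 13:05–13:15, 15:50–16:35.
Maya ∩ Jamal ∩ Zara ∩ Quinn: 13:05–13:15, 15:50–16:35.
Windows ≥ 20 min: 15:50–16:35.
Earliest such window starts at 15:50.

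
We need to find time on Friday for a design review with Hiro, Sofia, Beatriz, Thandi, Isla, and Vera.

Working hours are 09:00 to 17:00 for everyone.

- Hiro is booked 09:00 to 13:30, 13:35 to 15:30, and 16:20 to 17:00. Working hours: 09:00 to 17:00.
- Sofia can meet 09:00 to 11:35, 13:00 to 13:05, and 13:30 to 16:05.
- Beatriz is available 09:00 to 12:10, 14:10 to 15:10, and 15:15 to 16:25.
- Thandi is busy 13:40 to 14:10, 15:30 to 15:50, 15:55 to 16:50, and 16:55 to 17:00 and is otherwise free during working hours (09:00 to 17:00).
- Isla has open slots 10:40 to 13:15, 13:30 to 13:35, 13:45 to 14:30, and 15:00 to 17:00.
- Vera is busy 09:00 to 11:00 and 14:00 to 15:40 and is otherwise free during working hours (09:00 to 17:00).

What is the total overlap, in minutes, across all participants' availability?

5 minutes

Hiro free within 09:00–17:00: 13:30–13:35, 15:30–16:20.
Thandi free within 09:00–17:00: 09:00–13:40, 14:10–15:30, 15:50–15:55, 16:50–16:55.
Vera free within 09:00–17:00: 11:00–14:00, 15:40–17:00.
Hiro ∩ Sofia: 13:30–13:35, 15:30–16:05.
Hiro ∩ Sofia ∩ Beatriz: 15:30–16:05.
Hiro ∩ Sofia ∩ Beatriz ∩ Thandi: 15:50–15:55.
Hiro ∩ Sofia ∩ Beatriz ∩ Thandi ∩ Isla: 15:50–15:55.
Hiro ∩ Sofia ∩ Beatriz ∩ Thandi ∩ Isla ∩ Vera: 15:50–15:55.
Total common minutes: 5.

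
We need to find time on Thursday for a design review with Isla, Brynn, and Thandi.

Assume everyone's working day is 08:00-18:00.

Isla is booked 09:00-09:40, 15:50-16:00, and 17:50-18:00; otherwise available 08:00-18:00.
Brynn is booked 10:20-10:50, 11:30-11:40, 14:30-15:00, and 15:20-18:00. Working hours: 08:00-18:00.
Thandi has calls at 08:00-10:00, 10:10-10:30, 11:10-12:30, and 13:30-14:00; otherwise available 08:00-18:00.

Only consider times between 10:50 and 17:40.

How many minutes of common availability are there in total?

130 minutes

Isla free within 08:00–18:00: 08:00–09:00, 09:40–15:50, 16:00–17:50.
Brynn free within 08:00–18:00: 08:00–10:20, 10:50–11:30, 11:40–14:30, 15:00–15:20.
Thandi free within 08:00–18:00: 10:00–10:10, 10:30–11:10, 12:30–13:30, 14:00–18:00.
Isla ∩ Brynn: 08:00–09:00, 09:40–10:20, 10:50–11:30, 11:40–14:30, 15:00–15:20.
Isla ∩ Brynn ∩ Thandi: 10:00–10:10, 10:50–11:10, 12:30–13:30, 14:00–14:30, 15:00–15:20.
Restricted to 10:50–17:40: 10:50–11:10, 12:30–13:30, 14:00–14:30, 15:00–15:20.
Total common minutes: 20 + 60 + 30 + 20 = 130.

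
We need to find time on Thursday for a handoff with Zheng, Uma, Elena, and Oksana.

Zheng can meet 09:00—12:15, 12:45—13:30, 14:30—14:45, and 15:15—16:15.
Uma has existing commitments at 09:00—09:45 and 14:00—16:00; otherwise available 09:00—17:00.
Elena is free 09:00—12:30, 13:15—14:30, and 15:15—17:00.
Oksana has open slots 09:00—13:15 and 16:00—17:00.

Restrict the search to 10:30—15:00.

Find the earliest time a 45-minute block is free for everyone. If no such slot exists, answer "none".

Uma free within 09:00–17:00: 09:45–14:00, 16:00–17:00.
Zheng ∩ Uma: 09:45–12:15, 12:45–13:30, 16:00–16:15.
Zheng ∩ Uma ∩ Elena: 09:45–12:15, 13:15–13:30, 16:00–16:15.
Zheng ∩ Uma ∩ Elena ∩ Oksana: 09:45–12:15, 16:00–16:15.
Restricted to 10:30–15:00: 10:30–12:15.
Windows ≥ 45 min: 10:30–12:15.
Earliest such window starts at 10:30.

10:30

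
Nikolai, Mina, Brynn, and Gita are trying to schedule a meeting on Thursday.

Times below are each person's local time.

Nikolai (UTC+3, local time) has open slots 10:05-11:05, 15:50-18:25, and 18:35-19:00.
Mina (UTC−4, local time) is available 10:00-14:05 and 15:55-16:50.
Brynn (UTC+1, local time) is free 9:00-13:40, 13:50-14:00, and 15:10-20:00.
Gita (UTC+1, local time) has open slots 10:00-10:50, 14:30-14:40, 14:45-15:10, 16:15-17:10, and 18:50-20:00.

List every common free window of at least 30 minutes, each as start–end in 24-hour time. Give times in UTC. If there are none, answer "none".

none

Nikolai → UTC: 07:05–08:05, 12:50–15:25, 15:35–16:00.
Mina → UTC: 14:00–18:05, 19:55–20:50.
Brynn → UTC: 08:00–12:40, 12:50–13:00, 14:10–19:00.
Gita → UTC: 09:00–09:50, 13:30–13:40, 13:45–14:10, 15:15–16:10, 17:50–19:00.
Nikolai ∩ Mina: 14:00–15:25, 15:35–16:00.
Nikolai ∩ Mina ∩ Brynn: 14:10–15:25, 15:35–16:00.
Nikolai ∩ Mina ∩ Brynn ∩ Gita: 15:15–15:25, 15:35–16:00.
Windows ≥ 30 min: (none).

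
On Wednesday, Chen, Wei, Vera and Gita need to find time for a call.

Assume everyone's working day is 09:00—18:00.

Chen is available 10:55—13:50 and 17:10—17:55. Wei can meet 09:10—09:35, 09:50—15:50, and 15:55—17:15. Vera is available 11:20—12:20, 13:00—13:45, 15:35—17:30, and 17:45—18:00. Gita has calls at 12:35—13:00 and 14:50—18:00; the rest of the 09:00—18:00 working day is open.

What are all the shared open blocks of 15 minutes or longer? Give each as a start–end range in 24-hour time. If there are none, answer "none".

11:20–12:20, 13:00–13:45

Gita free within 09:00–18:00: 09:00–12:35, 13:00–14:50.
Chen ∩ Wei: 10:55–13:50, 17:10–17:15.
Chen ∩ Wei ∩ Vera: 11:20–12:20, 13:00–13:45, 17:10–17:15.
Chen ∩ Wei ∩ Vera ∩ Gita: 11:20–12:20, 13:00–13:45.
Windows ≥ 15 min: 11:20–12:20, 13:00–13:45.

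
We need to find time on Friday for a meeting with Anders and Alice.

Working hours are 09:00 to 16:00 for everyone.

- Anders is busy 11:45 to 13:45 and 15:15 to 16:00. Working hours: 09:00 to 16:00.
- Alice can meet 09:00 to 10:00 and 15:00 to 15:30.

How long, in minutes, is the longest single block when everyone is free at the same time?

Anders free within 09:00–16:00: 09:00–11:45, 13:45–15:15.
Anders ∩ Alice: 09:00–10:00, 15:00–15:15.
Common window lengths: 60, 15 min; longest is 60.

60 minutes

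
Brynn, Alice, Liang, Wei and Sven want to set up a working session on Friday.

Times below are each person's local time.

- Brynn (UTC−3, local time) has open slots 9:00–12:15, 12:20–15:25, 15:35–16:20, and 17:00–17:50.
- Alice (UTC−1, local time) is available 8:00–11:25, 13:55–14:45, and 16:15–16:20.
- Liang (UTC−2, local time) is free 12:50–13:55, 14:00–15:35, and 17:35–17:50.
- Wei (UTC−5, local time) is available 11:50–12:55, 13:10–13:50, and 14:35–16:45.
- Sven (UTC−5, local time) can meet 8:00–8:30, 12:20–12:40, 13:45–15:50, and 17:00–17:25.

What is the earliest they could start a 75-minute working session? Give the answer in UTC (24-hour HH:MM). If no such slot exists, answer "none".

Brynn → UTC: 12:00–15:15, 15:20–18:25, 18:35–19:20, 20:00–20:50.
Alice → UTC: 09:00–12:25, 14:55–15:45, 17:15–17:20.
Liang → UTC: 14:50–15:55, 16:00–17:35, 19:35–19:50.
Wei → UTC: 16:50–17:55, 18:10–18:50, 19:35–21:45.
Sven → UTC: 13:00–13:30, 17:20–17:40, 18:45–20:50, 22:00–22:25.
Brynn ∩ Alice: 12:00–12:25, 14:55–15:15, 15:20–15:45, 17:15–17:20.
Brynn ∩ Alice ∩ Liang: 14:55–15:15, 15:20–15:45, 17:15–17:20.
Brynn ∩ Alice ∩ Liang ∩ Wei: 17:15–17:20.
Brynn ∩ Alice ∩ Liang ∩ Wei ∩ Sven: (none).
Windows ≥ 75 min: (none).

none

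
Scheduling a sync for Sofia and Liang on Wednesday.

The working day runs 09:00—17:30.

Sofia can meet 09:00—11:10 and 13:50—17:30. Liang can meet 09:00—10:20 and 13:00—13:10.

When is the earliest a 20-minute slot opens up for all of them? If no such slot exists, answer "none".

Sofia ∩ Liang: 09:00–10:20.
Windows ≥ 20 min: 09:00–10:20.
Earliest such window starts at 09:00.

09:00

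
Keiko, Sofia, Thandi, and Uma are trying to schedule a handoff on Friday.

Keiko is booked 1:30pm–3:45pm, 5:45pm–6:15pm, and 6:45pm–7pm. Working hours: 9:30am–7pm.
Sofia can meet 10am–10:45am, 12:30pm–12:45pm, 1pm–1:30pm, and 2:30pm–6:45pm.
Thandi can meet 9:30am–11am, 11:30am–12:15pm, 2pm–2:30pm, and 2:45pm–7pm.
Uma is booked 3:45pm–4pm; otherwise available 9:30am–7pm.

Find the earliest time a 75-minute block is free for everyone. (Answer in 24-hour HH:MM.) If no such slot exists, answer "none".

16:00

Keiko free within 09:30–19:00: 09:30–13:30, 15:45–17:45, 18:15–18:45.
Uma free within 09:30–19:00: 09:30–15:45, 16:00–19:00.
Keiko ∩ Sofia: 10:00–10:45, 12:30–12:45, 13:00–13:30, 15:45–17:45, 18:15–18:45.
Keiko ∩ Sofia ∩ Thandi: 10:00–10:45, 15:45–17:45, 18:15–18:45.
Keiko ∩ Sofia ∩ Thandi ∩ Uma: 10:00–10:45, 16:00–17:45, 18:15–18:45.
Windows ≥ 75 min: 16:00–17:45.
Earliest such window starts at 16:00.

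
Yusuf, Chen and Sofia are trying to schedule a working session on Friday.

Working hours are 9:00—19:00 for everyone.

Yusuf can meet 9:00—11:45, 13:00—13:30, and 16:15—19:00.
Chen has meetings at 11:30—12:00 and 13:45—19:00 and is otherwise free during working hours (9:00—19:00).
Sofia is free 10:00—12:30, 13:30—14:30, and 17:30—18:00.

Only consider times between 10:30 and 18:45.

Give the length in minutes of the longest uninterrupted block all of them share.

Chen free within 09:00–19:00: 09:00–11:30, 12:00–13:45.
Yusuf ∩ Chen: 09:00–11:30, 13:00–13:30.
Yusuf ∩ Chen ∩ Sofia: 10:00–11:30.
Restricted to 10:30–18:45: 10:30–11:30.
Single common window of 60 minutes.

60 minutes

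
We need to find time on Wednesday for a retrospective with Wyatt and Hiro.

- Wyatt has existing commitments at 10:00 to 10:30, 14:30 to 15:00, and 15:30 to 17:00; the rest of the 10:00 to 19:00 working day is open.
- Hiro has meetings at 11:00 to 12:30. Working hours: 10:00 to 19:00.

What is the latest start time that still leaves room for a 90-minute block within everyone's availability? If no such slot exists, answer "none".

17:30

Wyatt free within 10:00–19:00: 10:30–14:30, 15:00–15:30, 17:00–19:00.
Hiro free within 10:00–19:00: 10:00–11:00, 12:30–19:00.
Wyatt ∩ Hiro: 10:30–11:00, 12:30–14:30, 15:00–15:30, 17:00–19:00.
Windows ≥ 90 min: 12:30–14:30, 17:00–19:00.
Latest start in the last window 17:00–19:00 is 19:00 − 90 min = 17:30.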